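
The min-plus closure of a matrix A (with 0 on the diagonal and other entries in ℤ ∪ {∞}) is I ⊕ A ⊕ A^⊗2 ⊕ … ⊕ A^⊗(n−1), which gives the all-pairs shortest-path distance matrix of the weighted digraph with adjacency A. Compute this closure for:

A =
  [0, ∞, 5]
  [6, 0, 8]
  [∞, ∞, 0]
Closure =
  [0, ∞, 5]
  [6, 0, 8]
  [∞, ∞, 0]

This is the Floyd-Warshall all-pairs shortest-path computation. For each intermediate vertex k = 0, 1, …, 2, update dist[i][j] ← min(dist[i][j], dist[i][k] + dist[k][j]). The final matrix gives, for each (i, j), the minimum total weight of any directed path from i to j (possibly empty when i = j).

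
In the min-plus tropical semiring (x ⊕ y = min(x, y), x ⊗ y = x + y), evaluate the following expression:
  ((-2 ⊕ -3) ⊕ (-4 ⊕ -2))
((-2 ⊕ -3) ⊕ (-4 ⊕ -2)) = -4

Expand innermost to outermost. Recall ⊕ takes the minimum of its arguments and ⊗ takes their sum. Working out the expression ((-2 ⊕ -3) ⊕ (-4 ⊕ -2)) gives -4.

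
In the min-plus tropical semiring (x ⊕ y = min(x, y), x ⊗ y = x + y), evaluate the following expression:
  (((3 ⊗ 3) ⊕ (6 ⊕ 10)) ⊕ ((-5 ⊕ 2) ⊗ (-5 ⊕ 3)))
(((3 ⊗ 3) ⊕ (6 ⊕ 10)) ⊕ ((-5 ⊕ 2) ⊗ (-5 ⊕ 3))) = -10

Expand innermost to outermost. Recall ⊕ takes the minimum of its arguments and ⊗ takes their sum. Working out the expression (((3 ⊗ 3) ⊕ (6 ⊕ 10)) ⊕ ((-5 ⊕ 2) ⊗ (-5 ⊕ 3))) gives -10.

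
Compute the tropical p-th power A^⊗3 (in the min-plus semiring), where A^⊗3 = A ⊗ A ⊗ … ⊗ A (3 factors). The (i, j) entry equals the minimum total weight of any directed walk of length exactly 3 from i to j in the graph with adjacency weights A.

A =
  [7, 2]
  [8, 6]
A^⊗3 =
  [16, 12]
  [18, 16]

Each entry (A^⊗3)_ij equals the minimum over all length-3 walks i = v_0 → v_1 → … → v_3 = j of Σ_t A[v_t][v_{t+1}]. For example, for (i, j) = (0, 1) we minimise over 4 possible intermediate vertex sequences; the minimum is 12, attained along the walk 0 → 1 → 0 → 1.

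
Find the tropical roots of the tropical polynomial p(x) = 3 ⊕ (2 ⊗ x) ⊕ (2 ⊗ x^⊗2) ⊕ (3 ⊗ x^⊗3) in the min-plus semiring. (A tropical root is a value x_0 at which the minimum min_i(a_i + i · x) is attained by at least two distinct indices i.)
Roots: {-1, 0, 1}

Each tropical root is a break point of the lower envelope of the lines y = a_i + i · x (there are 4 lines, with slopes 0, 1, ..., 3). Only the lines that attain the minimum somewhere contribute to roots; other lines are dominated. Here the surviving (envelope) indices are i = 3, i = 2, i = 1, i = 0.
Intersections between consecutive envelope lines give the roots: for adjacent envelope indices i < j the intersection is x = (a_i − a_j) / (j − i). Reading off the sorted break points: {-1, 0, 1}.
Verification: at each break x_0, at least two indices attain the minimum of min_i(a_i + i · x_0).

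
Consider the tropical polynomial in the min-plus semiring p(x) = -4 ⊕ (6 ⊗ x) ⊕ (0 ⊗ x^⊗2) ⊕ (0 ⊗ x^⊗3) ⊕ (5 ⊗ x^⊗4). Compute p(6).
p(6) = -4

A tropical monomial a ⊗ x^⊗i evaluates to a + i · x. Evaluating each term at x = 6:
  Term 0 contributes -4 + 0 · 6 = -4
  Term 1 contributes 6 + 1 · 6 = 12
  Term 2 contributes 0 + 2 · 6 = 12
  Term 3 contributes 0 + 3 · 6 = 18
  Term 4 contributes 5 + 4 · 6 = 29
p(6) = ⊕ of these = min[-4, 12, 12, 18, 29] = -4.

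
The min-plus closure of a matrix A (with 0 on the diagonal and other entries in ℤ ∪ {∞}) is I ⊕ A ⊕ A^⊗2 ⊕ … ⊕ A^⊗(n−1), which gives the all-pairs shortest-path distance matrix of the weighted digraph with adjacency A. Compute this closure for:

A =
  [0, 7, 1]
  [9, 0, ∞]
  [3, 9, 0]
Closure =
  [0, 7, 1]
  [9, 0, 10]
  [3, 9, 0]

This is the Floyd-Warshall all-pairs shortest-path computation. For each intermediate vertex k = 0, 1, …, 2, update dist[i][j] ← min(dist[i][j], dist[i][k] + dist[k][j]). The final matrix gives, for each (i, j), the minimum total weight of any directed path from i to j (possibly empty when i = j).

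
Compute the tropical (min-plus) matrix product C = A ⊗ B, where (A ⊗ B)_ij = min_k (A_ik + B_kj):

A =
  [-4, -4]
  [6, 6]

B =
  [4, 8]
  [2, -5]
A ⊗ B =
  [-2, -9]
  [8, 1]

Apply the min-plus product entry-by-entry:
  C[0][0] = min over k of (A[0][0] + B[0][0] = -4 + 4 = 0, A[0][1] + B[1][0] = -4 + 2 = -2) = -2 (attained at k = 1)
  C[0][1] = min over k of (A[0][0] + B[0][1] = -4 + 8 = 4, A[0][1] + B[1][1] = -4 + -5 = -9) = -9 (attained at k = 1)
  C[1][0] = min over k of (A[1][0] + B[0][0] = 6 + 4 = 10, A[1][1] + B[1][0] = 6 + 2 = 8) = 8 (attained at k = 1)
  C[1][1] = min over k of (A[1][0] + B[0][1] = 6 + 8 = 14, A[1][1] + B[1][1] = 6 + -5 = 1) = 1 (attained at k = 1)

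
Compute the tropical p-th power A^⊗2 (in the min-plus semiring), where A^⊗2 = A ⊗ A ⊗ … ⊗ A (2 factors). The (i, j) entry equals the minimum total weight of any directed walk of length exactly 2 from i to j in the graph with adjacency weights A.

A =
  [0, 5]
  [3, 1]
A^⊗2 =
  [0, 5]
  [3, 2]

Each entry (A^⊗2)_ij equals the minimum over all length-2 walks i = v_0 → v_1 → … → v_2 = j of Σ_t A[v_t][v_{t+1}]. For example, for (i, j) = (0, 1) we minimise over 2 possible intermediate vertex sequences; the minimum is 5, attained along the walk 0 → 0 → 1.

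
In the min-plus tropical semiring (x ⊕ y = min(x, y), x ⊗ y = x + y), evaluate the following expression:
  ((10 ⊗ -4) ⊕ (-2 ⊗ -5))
((10 ⊗ -4) ⊕ (-2 ⊗ -5)) = -7

Expand innermost to outermost. Recall ⊕ takes the minimum of its arguments and ⊗ takes their sum. Working out the expression ((10 ⊗ -4) ⊕ (-2 ⊗ -5)) gives -7.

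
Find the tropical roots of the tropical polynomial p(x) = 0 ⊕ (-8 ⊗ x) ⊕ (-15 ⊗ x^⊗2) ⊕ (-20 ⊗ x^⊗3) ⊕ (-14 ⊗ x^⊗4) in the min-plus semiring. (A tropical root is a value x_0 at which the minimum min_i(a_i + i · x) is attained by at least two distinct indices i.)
Roots: {-6, 5, 7, 8}

Each tropical root is a break point of the lower envelope of the lines y = a_i + i · x (there are 5 lines, with slopes 0, 1, ..., 4). Only the lines that attain the minimum somewhere contribute to roots; other lines are dominated. Here the surviving (envelope) indices are i = 4, i = 3, i = 2, i = 1, i = 0.
Intersections between consecutive envelope lines give the roots: for adjacent envelope indices i < j the intersection is x = (a_i − a_j) / (j − i). Reading off the sorted break points: {-6, 5, 7, 8}.
Verification: at each break x_0, at least two indices attain the minimum of min_i(a_i + i · x_0).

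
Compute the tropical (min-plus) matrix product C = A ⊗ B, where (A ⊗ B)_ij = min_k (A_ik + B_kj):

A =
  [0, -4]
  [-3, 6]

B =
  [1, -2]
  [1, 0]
A ⊗ B =
  [-3, -4]
  [-2, -5]

Apply the min-plus product entry-by-entry:
  C[0][0] = min over k of (A[0][0] + B[0][0] = 0 + 1 = 1, A[0][1] + B[1][0] = -4 + 1 = -3) = -3 (attained at k = 1)
  C[0][1] = min over k of (A[0][0] + B[0][1] = 0 + -2 = -2, A[0][1] + B[1][1] = -4 + 0 = -4) = -4 (attained at k = 1)
  C[1][0] = min over k of (A[1][0] + B[0][0] = -3 + 1 = -2, A[1][1] + B[1][0] = 6 + 1 = 7) = -2 (attained at k = 0)
  C[1][1] = min over k of (A[1][0] + B[0][1] = -3 + -2 = -5, A[1][1] + B[1][1] = 6 + 0 = 6) = -5 (attained at k = 0)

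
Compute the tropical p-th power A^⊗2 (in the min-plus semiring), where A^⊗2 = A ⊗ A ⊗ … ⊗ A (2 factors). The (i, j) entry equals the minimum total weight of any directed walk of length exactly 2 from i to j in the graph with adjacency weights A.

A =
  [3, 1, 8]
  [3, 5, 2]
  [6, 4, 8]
A^⊗2 =
  [4, 4, 3]
  [6, 4, 7]
  [7, 7, 6]

Each entry (A^⊗2)_ij equals the minimum over all length-2 walks i = v_0 → v_1 → … → v_2 = j of Σ_t A[v_t][v_{t+1}]. For example, for (i, j) = (0, 2) we minimise over 3 possible intermediate vertex sequences; the minimum is 3, attained along the walk 0 → 1 → 2.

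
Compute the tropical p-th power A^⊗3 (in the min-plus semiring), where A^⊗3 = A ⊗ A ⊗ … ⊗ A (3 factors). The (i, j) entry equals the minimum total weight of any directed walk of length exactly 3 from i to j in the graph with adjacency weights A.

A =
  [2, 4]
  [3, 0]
A^⊗3 =
  [6, 4]
  [3, 0]

Each entry (A^⊗3)_ij equals the minimum over all length-3 walks i = v_0 → v_1 → … → v_3 = j of Σ_t A[v_t][v_{t+1}]. For example, for (i, j) = (0, 1) we minimise over 4 possible intermediate vertex sequences; the minimum is 4, attained along the walk 0 → 1 → 1 → 1.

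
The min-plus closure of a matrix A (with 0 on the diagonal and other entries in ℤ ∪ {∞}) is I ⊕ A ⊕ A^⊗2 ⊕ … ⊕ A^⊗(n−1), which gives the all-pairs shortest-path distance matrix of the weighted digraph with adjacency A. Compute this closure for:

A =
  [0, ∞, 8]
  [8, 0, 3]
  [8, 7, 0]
Closure =
  [0, 15, 8]
  [8, 0, 3]
  [8, 7, 0]

This is the Floyd-Warshall all-pairs shortest-path computation. For each intermediate vertex k = 0, 1, …, 2, update dist[i][j] ← min(dist[i][j], dist[i][k] + dist[k][j]). The final matrix gives, for each (i, j), the minimum total weight of any directed path from i to j (possibly empty when i = j).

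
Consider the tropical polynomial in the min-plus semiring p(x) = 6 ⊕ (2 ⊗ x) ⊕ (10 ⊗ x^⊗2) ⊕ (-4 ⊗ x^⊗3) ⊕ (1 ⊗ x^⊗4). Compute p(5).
p(5) = 6

A tropical monomial a ⊗ x^⊗i evaluates to a + i · x. Evaluating each term at x = 5:
  Term 0 contributes 6 + 0 · 5 = 6
  Term 1 contributes 2 + 1 · 5 = 7
  Term 2 contributes 10 + 2 · 5 = 20
  Term 3 contributes -4 + 3 · 5 = 11
  Term 4 contributes 1 + 4 · 5 = 21
p(5) = ⊕ of these = min[6, 7, 20, 11, 21] = 6.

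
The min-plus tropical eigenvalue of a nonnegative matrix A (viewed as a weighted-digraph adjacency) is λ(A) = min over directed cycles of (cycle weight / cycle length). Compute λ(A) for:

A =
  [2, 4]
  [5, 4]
λ(A) = 2

Enumerate directed cycles and compute their means (weight / length). Sample:
  cycle 0 → 0: weight = 2, length = 1, mean = 2/1 ≈ 2.000
  cycle 1 → 1: weight = 4, length = 1, mean = 4/1 ≈ 4.000
  cycle 0 → 1 → 0: weight = 9, length = 2, mean = 9/2 ≈ 4.500
  cycle 1 → 0 → 1: weight = 9, length = 2, mean = 9/2 ≈ 4.500
Minimum mean = 2.000, attained e.g. along the cycle 0 → 0 with weight 2 and length 1. So λ(A) = 2/1 = 2.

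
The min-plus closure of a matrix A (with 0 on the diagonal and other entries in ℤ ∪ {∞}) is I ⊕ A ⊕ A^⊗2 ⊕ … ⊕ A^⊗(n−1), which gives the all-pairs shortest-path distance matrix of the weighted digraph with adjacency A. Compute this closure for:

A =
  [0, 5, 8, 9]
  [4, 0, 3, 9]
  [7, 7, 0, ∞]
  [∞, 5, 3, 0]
Closure =
  [0, 5, 8, 9]
  [4, 0, 3, 9]
  [7, 7, 0, 16]
  [9, 5, 3, 0]

This is the Floyd-Warshall all-pairs shortest-path computation. For each intermediate vertex k = 0, 1, …, 3, update dist[i][j] ← min(dist[i][j], dist[i][k] + dist[k][j]). The final matrix gives, for each (i, j), the minimum total weight of any directed path from i to j (possibly empty when i = j).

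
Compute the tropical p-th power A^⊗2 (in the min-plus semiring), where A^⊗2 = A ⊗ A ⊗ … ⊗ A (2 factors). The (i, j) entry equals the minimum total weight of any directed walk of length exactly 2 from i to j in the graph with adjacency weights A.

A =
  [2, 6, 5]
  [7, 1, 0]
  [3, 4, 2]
A^⊗2 =
  [4, 7, 6]
  [3, 2, 1]
  [5, 5, 4]

Each entry (A^⊗2)_ij equals the minimum over all length-2 walks i = v_0 → v_1 → … → v_2 = j of Σ_t A[v_t][v_{t+1}]. For example, for (i, j) = (0, 2) we minimise over 3 possible intermediate vertex sequences; the minimum is 6, attained along the walk 0 → 1 → 2.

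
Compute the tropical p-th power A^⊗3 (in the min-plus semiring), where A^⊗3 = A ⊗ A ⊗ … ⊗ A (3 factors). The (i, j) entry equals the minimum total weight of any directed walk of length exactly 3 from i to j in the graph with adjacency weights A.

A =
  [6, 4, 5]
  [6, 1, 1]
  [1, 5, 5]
A^⊗3 =
  [6, 6, 6]
  [3, 3, 3]
  [7, 6, 6]

Each entry (A^⊗3)_ij equals the minimum over all length-3 walks i = v_0 → v_1 → … → v_3 = j of Σ_t A[v_t][v_{t+1}]. For example, for (i, j) = (0, 2) we minimise over 9 possible intermediate vertex sequences; the minimum is 6, attained along the walk 0 → 1 → 1 → 2.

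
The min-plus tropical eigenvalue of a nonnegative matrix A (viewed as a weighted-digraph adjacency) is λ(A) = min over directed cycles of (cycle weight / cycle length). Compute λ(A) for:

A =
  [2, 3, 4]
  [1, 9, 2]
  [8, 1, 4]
λ(A) = 3/2

Enumerate directed cycles and compute their means (weight / length). Sample:
  cycle 0 → 0: weight = 2, length = 1, mean = 2/1 ≈ 2.000
  cycle 1 → 1: weight = 9, length = 1, mean = 9/1 ≈ 9.000
  cycle 2 → 2: weight = 4, length = 1, mean = 4/1 ≈ 4.000
  cycle 0 → 1 → 0: weight = 4, length = 2, mean = 4/2 ≈ 2.000
  cycle 0 → 2 → 0: weight = 12, length = 2, mean = 12/2 ≈ 6.000
  cycle 1 → 0 → 1: weight = 4, length = 2, mean = 4/2 ≈ 2.000
Minimum mean = 1.500, attained e.g. along the cycle 1 → 2 → 1 with weight 3 and length 2. So λ(A) = 3/2 = 3/2.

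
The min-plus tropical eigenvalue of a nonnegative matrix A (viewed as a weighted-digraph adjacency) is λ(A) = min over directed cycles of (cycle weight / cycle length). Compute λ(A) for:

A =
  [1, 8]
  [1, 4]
λ(A) = 1

Enumerate directed cycles and compute their means (weight / length). Sample:
  cycle 0 → 0: weight = 1, length = 1, mean = 1/1 ≈ 1.000
  cycle 1 → 1: weight = 4, length = 1, mean = 4/1 ≈ 4.000
  cycle 0 → 1 → 0: weight = 9, length = 2, mean = 9/2 ≈ 4.500
  cycle 1 → 0 → 1: weight = 9, length = 2, mean = 9/2 ≈ 4.500
Minimum mean = 1.000, attained e.g. along the cycle 0 → 0 with weight 1 and length 1. So λ(A) = 1/1 = 1.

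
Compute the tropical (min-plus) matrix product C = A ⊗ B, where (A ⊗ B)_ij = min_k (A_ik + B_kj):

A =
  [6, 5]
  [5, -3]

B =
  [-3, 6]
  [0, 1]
A ⊗ B =
  [3, 6]
  [-3, -2]

Apply the min-plus product entry-by-entry:
  C[0][0] = min over k of (A[0][0] + B[0][0] = 6 + -3 = 3, A[0][1] + B[1][0] = 5 + 0 = 5) = 3 (attained at k = 0)
  C[0][1] = min over k of (A[0][0] + B[0][1] = 6 + 6 = 12, A[0][1] + B[1][1] = 5 + 1 = 6) = 6 (attained at k = 1)
  C[1][0] = min over k of (A[1][0] + B[0][0] = 5 + -3 = 2, A[1][1] + B[1][0] = -3 + 0 = -3) = -3 (attained at k = 1)
  C[1][1] = min over k of (A[1][0] + B[0][1] = 5 + 6 = 11, A[1][1] + B[1][1] = -3 + 1 = -2) = -2 (attained at k = 1)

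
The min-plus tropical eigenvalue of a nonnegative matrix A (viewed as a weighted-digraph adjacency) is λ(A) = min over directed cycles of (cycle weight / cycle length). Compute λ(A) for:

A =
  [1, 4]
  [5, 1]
λ(A) = 1

Enumerate directed cycles and compute their means (weight / length). Sample:
  cycle 0 → 0: weight = 1, length = 1, mean = 1/1 ≈ 1.000
  cycle 1 → 1: weight = 1, length = 1, mean = 1/1 ≈ 1.000
  cycle 0 → 1 → 0: weight = 9, length = 2, mean = 9/2 ≈ 4.500
  cycle 1 → 0 → 1: weight = 9, length = 2, mean = 9/2 ≈ 4.500
Minimum mean = 1.000, attained e.g. along the cycle 0 → 0 with weight 1 and length 1. So λ(A) = 1/1 = 1.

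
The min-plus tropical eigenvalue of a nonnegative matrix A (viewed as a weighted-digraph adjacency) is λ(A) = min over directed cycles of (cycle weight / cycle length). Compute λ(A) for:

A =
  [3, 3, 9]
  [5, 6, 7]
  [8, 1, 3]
λ(A) = 3

Enumerate directed cycles and compute their means (weight / length). Sample:
  cycle 0 → 0: weight = 3, length = 1, mean = 3/1 ≈ 3.000
  cycle 1 → 1: weight = 6, length = 1, mean = 6/1 ≈ 6.000
  cycle 2 → 2: weight = 3, length = 1, mean = 3/1 ≈ 3.000
  cycle 0 → 1 → 0: weight = 8, length = 2, mean = 8/2 ≈ 4.000
  cycle 0 → 2 → 0: weight = 17, length = 2, mean = 17/2 ≈ 8.500
  cycle 1 → 0 → 1: weight = 8, length = 2, mean = 8/2 ≈ 4.000
Minimum mean = 3.000, attained e.g. along the cycle 0 → 0 with weight 3 and length 1. So λ(A) = 3/1 = 3.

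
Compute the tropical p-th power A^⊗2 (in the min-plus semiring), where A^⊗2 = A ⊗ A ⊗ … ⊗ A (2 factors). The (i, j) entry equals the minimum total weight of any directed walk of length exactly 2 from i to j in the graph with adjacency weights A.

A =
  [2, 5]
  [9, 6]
A^⊗2 =
  [4, 7]
  [11, 12]

Each entry (A^⊗2)_ij equals the minimum over all length-2 walks i = v_0 → v_1 → … → v_2 = j of Σ_t A[v_t][v_{t+1}]. For example, for (i, j) = (0, 1) we minimise over 2 possible intermediate vertex sequences; the minimum is 7, attained along the walk 0 → 0 → 1.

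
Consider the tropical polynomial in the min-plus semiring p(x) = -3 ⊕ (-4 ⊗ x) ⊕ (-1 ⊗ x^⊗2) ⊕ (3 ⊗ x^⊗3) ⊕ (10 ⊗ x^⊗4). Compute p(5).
p(5) = -3

A tropical monomial a ⊗ x^⊗i evaluates to a + i · x. Evaluating each term at x = 5:
  Term 0 contributes -3 + 0 · 5 = -3
  Term 1 contributes -4 + 1 · 5 = 1
  Term 2 contributes -1 + 2 · 5 = 9
  Term 3 contributes 3 + 3 · 5 = 18
  Term 4 contributes 10 + 4 · 5 = 30
p(5) = ⊕ of these = min[-3, 1, 9, 18, 30] = -3.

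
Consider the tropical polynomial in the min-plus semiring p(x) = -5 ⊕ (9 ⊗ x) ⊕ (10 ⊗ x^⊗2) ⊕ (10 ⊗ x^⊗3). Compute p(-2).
p(-2) = -5

A tropical monomial a ⊗ x^⊗i evaluates to a + i · x. Evaluating each term at x = -2:
  Term 0 contributes -5 + 0 · -2 = -5
  Term 1 contributes 9 + 1 · -2 = 7
  Term 2 contributes 10 + 2 · -2 = 6
  Term 3 contributes 10 + 3 · -2 = 4
p(-2) = ⊕ of these = min[-5, 7, 6, 4] = -5.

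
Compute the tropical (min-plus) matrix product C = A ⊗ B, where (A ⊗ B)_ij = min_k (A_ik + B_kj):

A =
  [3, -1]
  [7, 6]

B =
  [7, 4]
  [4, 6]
A ⊗ B =
  [3, 5]
  [10, 11]

Apply the min-plus product entry-by-entry:
  C[0][0] = min over k of (A[0][0] + B[0][0] = 3 + 7 = 10, A[0][1] + B[1][0] = -1 + 4 = 3) = 3 (attained at k = 1)
  C[0][1] = min over k of (A[0][0] + B[0][1] = 3 + 4 = 7, A[0][1] + B[1][1] = -1 + 6 = 5) = 5 (attained at k = 1)
  C[1][0] = min over k of (A[1][0] + B[0][0] = 7 + 7 = 14, A[1][1] + B[1][0] = 6 + 4 = 10) = 10 (attained at k = 1)
  C[1][1] = min over k of (A[1][0] + B[0][1] = 7 + 4 = 11, A[1][1] + B[1][1] = 6 + 6 = 12) = 11 (attained at k = 0)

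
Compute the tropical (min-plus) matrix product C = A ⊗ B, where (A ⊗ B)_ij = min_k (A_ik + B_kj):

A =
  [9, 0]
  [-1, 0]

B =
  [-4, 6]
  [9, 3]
A ⊗ B =
  [5, 3]
  [-5, 3]

Apply the min-plus product entry-by-entry:
  C[0][0] = min over k of (A[0][0] + B[0][0] = 9 + -4 = 5, A[0][1] + B[1][0] = 0 + 9 = 9) = 5 (attained at k = 0)
  C[0][1] = min over k of (A[0][0] + B[0][1] = 9 + 6 = 15, A[0][1] + B[1][1] = 0 + 3 = 3) = 3 (attained at k = 1)
  C[1][0] = min over k of (A[1][0] + B[0][0] = -1 + -4 = -5, A[1][1] + B[1][0] = 0 + 9 = 9) = -5 (attained at k = 0)
  C[1][1] = min over k of (A[1][0] + B[0][1] = -1 + 6 = 5, A[1][1] + B[1][1] = 0 + 3 = 3) = 3 (attained at k = 1)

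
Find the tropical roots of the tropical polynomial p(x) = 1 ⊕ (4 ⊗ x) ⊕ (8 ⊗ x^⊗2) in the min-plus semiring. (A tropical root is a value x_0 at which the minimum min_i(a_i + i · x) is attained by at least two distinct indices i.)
Roots: {-4, -3}

Each tropical root is a break point of the lower envelope of the lines y = a_i + i · x (there are 3 lines, with slopes 0, 1, ..., 2). Only the lines that attain the minimum somewhere contribute to roots; other lines are dominated. Here the surviving (envelope) indices are i = 2, i = 1, i = 0.
Intersections between consecutive envelope lines give the roots: for adjacent envelope indices i < j the intersection is x = (a_i − a_j) / (j − i). Reading off the sorted break points: {-4, -3}.
Verification: at each break x_0, at least two indices attain the minimum of min_i(a_i + i · x_0).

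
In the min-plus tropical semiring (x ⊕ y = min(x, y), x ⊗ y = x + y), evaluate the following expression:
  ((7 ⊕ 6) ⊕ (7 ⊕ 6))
((7 ⊕ 6) ⊕ (7 ⊕ 6)) = 6

Expand innermost to outermost. Recall ⊕ takes the minimum of its arguments and ⊗ takes their sum. Working out the expression ((7 ⊕ 6) ⊕ (7 ⊕ 6)) gives 6.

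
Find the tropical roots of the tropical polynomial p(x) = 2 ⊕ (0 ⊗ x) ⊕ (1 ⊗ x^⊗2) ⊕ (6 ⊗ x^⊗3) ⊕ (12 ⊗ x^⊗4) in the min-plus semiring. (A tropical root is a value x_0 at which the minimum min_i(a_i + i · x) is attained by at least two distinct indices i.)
Roots: {-6, -5, -1, 2}

Each tropical root is a break point of the lower envelope of the lines y = a_i + i · x (there are 5 lines, with slopes 0, 1, ..., 4). Only the lines that attain the minimum somewhere contribute to roots; other lines are dominated. Here the surviving (envelope) indices are i = 4, i = 3, i = 2, i = 1, i = 0.
Intersections between consecutive envelope lines give the roots: for adjacent envelope indices i < j the intersection is x = (a_i − a_j) / (j − i). Reading off the sorted break points: {-6, -5, -1, 2}.
Verification: at each break x_0, at least two indices attain the minimum of min_i(a_i + i · x_0).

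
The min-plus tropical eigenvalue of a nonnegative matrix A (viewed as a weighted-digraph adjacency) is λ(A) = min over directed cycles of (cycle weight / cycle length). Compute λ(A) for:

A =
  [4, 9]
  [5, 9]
λ(A) = 4

Enumerate directed cycles and compute their means (weight / length). Sample:
  cycle 0 → 0: weight = 4, length = 1, mean = 4/1 ≈ 4.000
  cycle 1 → 1: weight = 9, length = 1, mean = 9/1 ≈ 9.000
  cycle 0 → 1 → 0: weight = 14, length = 2, mean = 14/2 ≈ 7.000
  cycle 1 → 0 → 1: weight = 14, length = 2, mean = 14/2 ≈ 7.000
Minimum mean = 4.000, attained e.g. along the cycle 0 → 0 with weight 4 and length 1. So λ(A) = 4/1 = 4.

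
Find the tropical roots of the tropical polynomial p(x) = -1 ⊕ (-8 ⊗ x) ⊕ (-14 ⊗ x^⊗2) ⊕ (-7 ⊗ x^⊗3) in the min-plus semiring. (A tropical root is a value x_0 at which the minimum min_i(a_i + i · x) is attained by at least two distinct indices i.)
Roots: {-7, 6, 7}

Each tropical root is a break point of the lower envelope of the lines y = a_i + i · x (there are 4 lines, with slopes 0, 1, ..., 3). Only the lines that attain the minimum somewhere contribute to roots; other lines are dominated. Here the surviving (envelope) indices are i = 3, i = 2, i = 1, i = 0.
Intersections between consecutive envelope lines give the roots: for adjacent envelope indices i < j the intersection is x = (a_i − a_j) / (j − i). Reading off the sorted break points: {-7, 6, 7}.
Verification: at each break x_0, at least two indices attain the minimum of min_i(a_i + i · x_0).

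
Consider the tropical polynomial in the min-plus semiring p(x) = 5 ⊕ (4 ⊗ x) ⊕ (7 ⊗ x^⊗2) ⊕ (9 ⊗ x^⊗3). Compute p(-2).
p(-2) = 2

A tropical monomial a ⊗ x^⊗i evaluates to a + i · x. Evaluating each term at x = -2:
  Term 0 contributes 5 + 0 · -2 = 5
  Term 1 contributes 4 + 1 · -2 = 2
  Term 2 contributes 7 + 2 · -2 = 3
  Term 3 contributes 9 + 3 · -2 = 3
p(-2) = ⊕ of these = min[5, 2, 3, 3] = 2.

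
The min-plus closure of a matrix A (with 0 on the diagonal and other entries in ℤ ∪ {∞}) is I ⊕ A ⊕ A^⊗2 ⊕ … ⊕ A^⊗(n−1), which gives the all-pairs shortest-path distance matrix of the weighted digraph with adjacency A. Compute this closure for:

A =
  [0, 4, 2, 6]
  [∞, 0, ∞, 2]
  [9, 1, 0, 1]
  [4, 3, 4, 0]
Closure =
  [0, 3, 2, 3]
  [6, 0, 6, 2]
  [5, 1, 0, 1]
  [4, 3, 4, 0]

This is the Floyd-Warshall all-pairs shortest-path computation. For each intermediate vertex k = 0, 1, …, 3, update dist[i][j] ← min(dist[i][j], dist[i][k] + dist[k][j]). The final matrix gives, for each (i, j), the minimum total weight of any directed path from i to j (possibly empty when i = j).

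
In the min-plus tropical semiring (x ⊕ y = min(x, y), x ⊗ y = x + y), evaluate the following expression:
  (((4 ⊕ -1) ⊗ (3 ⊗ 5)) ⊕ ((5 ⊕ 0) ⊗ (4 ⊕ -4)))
(((4 ⊕ -1) ⊗ (3 ⊗ 5)) ⊕ ((5 ⊕ 0) ⊗ (4 ⊕ -4))) = -4

Expand innermost to outermost. Recall ⊕ takes the minimum of its arguments and ⊗ takes their sum. Working out the expression (((4 ⊕ -1) ⊗ (3 ⊗ 5)) ⊕ ((5 ⊕ 0) ⊗ (4 ⊕ -4))) gives -4.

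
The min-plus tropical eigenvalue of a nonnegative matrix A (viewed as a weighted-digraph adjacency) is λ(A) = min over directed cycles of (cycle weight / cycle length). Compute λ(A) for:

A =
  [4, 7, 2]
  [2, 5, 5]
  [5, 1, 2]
λ(A) = 5/3

Enumerate directed cycles and compute their means (weight / length). Sample:
  cycle 0 → 0: weight = 4, length = 1, mean = 4/1 ≈ 4.000
  cycle 1 → 1: weight = 5, length = 1, mean = 5/1 ≈ 5.000
  cycle 2 → 2: weight = 2, length = 1, mean = 2/1 ≈ 2.000
  cycle 0 → 1 → 0: weight = 9, length = 2, mean = 9/2 ≈ 4.500
  cycle 0 → 2 → 0: weight = 7, length = 2, mean = 7/2 ≈ 3.500
  cycle 1 → 0 → 1: weight = 9, length = 2, mean = 9/2 ≈ 4.500
Minimum mean = 1.667, attained e.g. along the cycle 0 → 2 → 1 → 0 with weight 5 and length 3. So λ(A) = 5/3 = 5/3.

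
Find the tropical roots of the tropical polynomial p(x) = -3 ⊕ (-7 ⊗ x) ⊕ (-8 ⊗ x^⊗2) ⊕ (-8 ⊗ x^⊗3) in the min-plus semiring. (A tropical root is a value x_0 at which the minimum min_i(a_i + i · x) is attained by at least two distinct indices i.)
Roots: {0, 1, 4}

Each tropical root is a break point of the lower envelope of the lines y = a_i + i · x (there are 4 lines, with slopes 0, 1, ..., 3). Only the lines that attain the minimum somewhere contribute to roots; other lines are dominated. Here the surviving (envelope) indices are i = 3, i = 2, i = 1, i = 0.
Intersections between consecutive envelope lines give the roots: for adjacent envelope indices i < j the intersection is x = (a_i − a_j) / (j − i). Reading off the sorted break points: {0, 1, 4}.
Verification: at each break x_0, at least two indices attain the minimum of min_i(a_i + i · x_0).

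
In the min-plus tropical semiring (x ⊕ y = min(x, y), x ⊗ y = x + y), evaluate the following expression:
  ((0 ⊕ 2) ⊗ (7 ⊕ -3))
((0 ⊕ 2) ⊗ (7 ⊕ -3)) = -3

Expand innermost to outermost. Recall ⊕ takes the minimum of its arguments and ⊗ takes their sum. Working out the expression ((0 ⊕ 2) ⊗ (7 ⊕ -3)) gives -3.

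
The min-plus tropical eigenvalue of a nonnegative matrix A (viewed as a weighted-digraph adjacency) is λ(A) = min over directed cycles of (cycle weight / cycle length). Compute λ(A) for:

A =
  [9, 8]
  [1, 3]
λ(A) = 3

Enumerate directed cycles and compute their means (weight / length). Sample:
  cycle 0 → 0: weight = 9, length = 1, mean = 9/1 ≈ 9.000
  cycle 1 → 1: weight = 3, length = 1, mean = 3/1 ≈ 3.000
  cycle 0 → 1 → 0: weight = 9, length = 2, mean = 9/2 ≈ 4.500
  cycle 1 → 0 → 1: weight = 9, length = 2, mean = 9/2 ≈ 4.500
Minimum mean = 3.000, attained e.g. along the cycle 1 → 1 with weight 3 and length 1. So λ(A) = 3/1 = 3.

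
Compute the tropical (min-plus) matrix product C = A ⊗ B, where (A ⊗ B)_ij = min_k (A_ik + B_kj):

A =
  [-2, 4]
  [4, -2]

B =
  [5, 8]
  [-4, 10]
A ⊗ B =
  [0, 6]
  [-6, 8]

Apply the min-plus product entry-by-entry:
  C[0][0] = min over k of (A[0][0] + B[0][0] = -2 + 5 = 3, A[0][1] + B[1][0] = 4 + -4 = 0) = 0 (attained at k = 1)
  C[0][1] = min over k of (A[0][0] + B[0][1] = -2 + 8 = 6, A[0][1] + B[1][1] = 4 + 10 = 14) = 6 (attained at k = 0)
  C[1][0] = min over k of (A[1][0] + B[0][0] = 4 + 5 = 9, A[1][1] + B[1][0] = -2 + -4 = -6) = -6 (attained at k = 1)
  C[1][1] = min over k of (A[1][0] + B[0][1] = 4 + 8 = 12, A[1][1] + B[1][1] = -2 + 10 = 8) = 8 (attained at k = 1)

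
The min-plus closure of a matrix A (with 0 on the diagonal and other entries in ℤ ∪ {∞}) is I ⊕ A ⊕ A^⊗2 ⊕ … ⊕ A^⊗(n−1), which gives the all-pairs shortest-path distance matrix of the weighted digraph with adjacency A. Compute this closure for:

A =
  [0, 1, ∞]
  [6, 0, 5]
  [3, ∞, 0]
Closure =
  [0, 1, 6]
  [6, 0, 5]
  [3, 4, 0]

This is the Floyd-Warshall all-pairs shortest-path computation. For each intermediate vertex k = 0, 1, …, 2, update dist[i][j] ← min(dist[i][j], dist[i][k] + dist[k][j]). The final matrix gives, for each (i, j), the minimum total weight of any directed path from i to j (possibly empty when i = j).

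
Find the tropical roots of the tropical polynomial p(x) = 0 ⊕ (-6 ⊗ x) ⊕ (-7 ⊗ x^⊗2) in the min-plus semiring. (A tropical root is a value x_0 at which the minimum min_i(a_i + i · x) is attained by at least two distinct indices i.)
Roots: {1, 6}

Each tropical root is a break point of the lower envelope of the lines y = a_i + i · x (there are 3 lines, with slopes 0, 1, ..., 2). Only the lines that attain the minimum somewhere contribute to roots; other lines are dominated. Here the surviving (envelope) indices are i = 2, i = 1, i = 0.
Intersections between consecutive envelope lines give the roots: for adjacent envelope indices i < j the intersection is x = (a_i − a_j) / (j − i). Reading off the sorted break points: {1, 6}.
Verification: at each break x_0, at least two indices attain the minimum of min_i(a_i + i · x_0).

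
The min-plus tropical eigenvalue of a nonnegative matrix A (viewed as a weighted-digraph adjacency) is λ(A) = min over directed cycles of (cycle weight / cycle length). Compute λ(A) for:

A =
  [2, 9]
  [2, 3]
λ(A) = 2

Enumerate directed cycles and compute their means (weight / length). Sample:
  cycle 0 → 0: weight = 2, length = 1, mean = 2/1 ≈ 2.000
  cycle 1 → 1: weight = 3, length = 1, mean = 3/1 ≈ 3.000
  cycle 0 → 1 → 0: weight = 11, length = 2, mean = 11/2 ≈ 5.500
  cycle 1 → 0 → 1: weight = 11, length = 2, mean = 11/2 ≈ 5.500
Minimum mean = 2.000, attained e.g. along the cycle 0 → 0 with weight 2 and length 1. So λ(A) = 2/1 = 2.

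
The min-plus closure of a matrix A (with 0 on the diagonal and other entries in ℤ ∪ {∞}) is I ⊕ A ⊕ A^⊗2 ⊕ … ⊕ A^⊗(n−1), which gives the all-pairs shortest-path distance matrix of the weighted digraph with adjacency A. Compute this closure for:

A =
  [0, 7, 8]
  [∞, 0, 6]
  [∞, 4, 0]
Closure =
  [0, 7, 8]
  [∞, 0, 6]
  [∞, 4, 0]

This is the Floyd-Warshall all-pairs shortest-path computation. For each intermediate vertex k = 0, 1, …, 2, update dist[i][j] ← min(dist[i][j], dist[i][k] + dist[k][j]). The final matrix gives, for each (i, j), the minimum total weight of any directed path from i to j (possibly empty when i = j).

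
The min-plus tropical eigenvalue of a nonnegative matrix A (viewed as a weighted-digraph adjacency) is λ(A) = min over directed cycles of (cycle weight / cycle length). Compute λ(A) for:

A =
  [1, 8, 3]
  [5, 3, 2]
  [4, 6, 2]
λ(A) = 1

Enumerate directed cycles and compute their means (weight / length). Sample:
  cycle 0 → 0: weight = 1, length = 1, mean = 1/1 ≈ 1.000
  cycle 1 → 1: weight = 3, length = 1, mean = 3/1 ≈ 3.000
  cycle 2 → 2: weight = 2, length = 1, mean = 2/1 ≈ 2.000
  cycle 0 → 1 → 0: weight = 13, length = 2, mean = 13/2 ≈ 6.500
  cycle 0 → 2 → 0: weight = 7, length = 2, mean = 7/2 ≈ 3.500
  cycle 1 → 0 → 1: weight = 13, length = 2, mean = 13/2 ≈ 6.500
Minimum mean = 1.000, attained e.g. along the cycle 0 → 0 with weight 1 and length 1. So λ(A) = 1/1 = 1.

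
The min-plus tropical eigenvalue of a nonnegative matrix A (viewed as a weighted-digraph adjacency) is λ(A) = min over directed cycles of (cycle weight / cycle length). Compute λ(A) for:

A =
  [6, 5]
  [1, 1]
λ(A) = 1

Enumerate directed cycles and compute their means (weight / length). Sample:
  cycle 0 → 0: weight = 6, length = 1, mean = 6/1 ≈ 6.000
  cycle 1 → 1: weight = 1, length = 1, mean = 1/1 ≈ 1.000
  cycle 0 → 1 → 0: weight = 6, length = 2, mean = 6/2 ≈ 3.000
  cycle 1 → 0 → 1: weight = 6, length = 2, mean = 6/2 ≈ 3.000
Minimum mean = 1.000, attained e.g. along the cycle 1 → 1 with weight 1 and length 1. So λ(A) = 1/1 = 1.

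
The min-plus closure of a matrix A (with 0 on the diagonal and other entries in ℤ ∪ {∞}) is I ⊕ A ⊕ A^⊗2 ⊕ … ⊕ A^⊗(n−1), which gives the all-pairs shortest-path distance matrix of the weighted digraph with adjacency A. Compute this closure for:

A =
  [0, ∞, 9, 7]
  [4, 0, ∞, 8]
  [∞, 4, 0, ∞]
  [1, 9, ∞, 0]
Closure =
  [0, 13, 9, 7]
  [4, 0, 13, 8]
  [8, 4, 0, 12]
  [1, 9, 10, 0]

This is the Floyd-Warshall all-pairs shortest-path computation. For each intermediate vertex k = 0, 1, …, 3, update dist[i][j] ← min(dist[i][j], dist[i][k] + dist[k][j]). The final matrix gives, for each (i, j), the minimum total weight of any directed path from i to j (possibly empty when i = j).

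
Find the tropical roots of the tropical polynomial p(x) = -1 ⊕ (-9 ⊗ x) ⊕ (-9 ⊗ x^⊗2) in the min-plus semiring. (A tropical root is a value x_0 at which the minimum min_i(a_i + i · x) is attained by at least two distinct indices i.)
Roots: {0, 8}

Each tropical root is a break point of the lower envelope of the lines y = a_i + i · x (there are 3 lines, with slopes 0, 1, ..., 2). Only the lines that attain the minimum somewhere contribute to roots; other lines are dominated. Here the surviving (envelope) indices are i = 2, i = 1, i = 0.
Intersections between consecutive envelope lines give the roots: for adjacent envelope indices i < j the intersection is x = (a_i − a_j) / (j − i). Reading off the sorted break points: {0, 8}.
Verification: at each break x_0, at least two indices attain the minimum of min_i(a_i + i · x_0).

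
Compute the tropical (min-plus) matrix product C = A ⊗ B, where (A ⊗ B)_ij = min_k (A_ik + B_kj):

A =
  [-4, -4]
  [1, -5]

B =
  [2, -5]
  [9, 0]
A ⊗ B =
  [-2, -9]
  [3, -5]

Apply the min-plus product entry-by-entry:
  C[0][0] = min over k of (A[0][0] + B[0][0] = -4 + 2 = -2, A[0][1] + B[1][0] = -4 + 9 = 5) = -2 (attained at k = 0)
  C[0][1] = min over k of (A[0][0] + B[0][1] = -4 + -5 = -9, A[0][1] + B[1][1] = -4 + 0 = -4) = -9 (attained at k = 0)
  C[1][0] = min over k of (A[1][0] + B[0][0] = 1 + 2 = 3, A[1][1] + B[1][0] = -5 + 9 = 4) = 3 (attained at k = 0)
  C[1][1] = min over k of (A[1][0] + B[0][1] = 1 + -5 = -4, A[1][1] + B[1][1] = -5 + 0 = -5) = -5 (attained at k = 1)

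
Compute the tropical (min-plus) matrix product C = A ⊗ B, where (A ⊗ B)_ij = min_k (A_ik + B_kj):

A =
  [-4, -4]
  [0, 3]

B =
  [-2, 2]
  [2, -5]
A ⊗ B =
  [-6, -9]
  [-2, -2]

Apply the min-plus product entry-by-entry:
  C[0][0] = min over k of (A[0][0] + B[0][0] = -4 + -2 = -6, A[0][1] + B[1][0] = -4 + 2 = -2) = -6 (attained at k = 0)
  C[0][1] = min over k of (A[0][0] + B[0][1] = -4 + 2 = -2, A[0][1] + B[1][1] = -4 + -5 = -9) = -9 (attained at k = 1)
  C[1][0] = min over k of (A[1][0] + B[0][0] = 0 + -2 = -2, A[1][1] + B[1][0] = 3 + 2 = 5) = -2 (attained at k = 0)
  C[1][1] = min over k of (A[1][0] + B[0][1] = 0 + 2 = 2, A[1][1] + B[1][1] = 3 + -5 = -2) = -2 (attained at k = 1)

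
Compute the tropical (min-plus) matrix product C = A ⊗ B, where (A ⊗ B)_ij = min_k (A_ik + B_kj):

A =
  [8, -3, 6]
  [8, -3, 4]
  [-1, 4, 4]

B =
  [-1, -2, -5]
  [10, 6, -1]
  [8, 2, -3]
A ⊗ B =
  [7, 3, -4]
  [7, 3, -4]
  [-2, -3, -6]

Apply the min-plus product entry-by-entry:
  C[0][0] = min over k of (A[0][0] + B[0][0] = 8 + -1 = 7, A[0][1] + B[1][0] = -3 + 10 = 7, A[0][2] + B[2][0] = 6 + 8 = 14) = 7 (attained at k = 0)
  C[0][1] = min over k of (A[0][0] + B[0][1] = 8 + -2 = 6, A[0][1] + B[1][1] = -3 + 6 = 3, A[0][2] + B[2][1] = 6 + 2 = 8) = 3 (attained at k = 1)
  C[0][2] = min over k of (A[0][0] + B[0][2] = 8 + -5 = 3, A[0][1] + B[1][2] = -3 + -1 = -4, A[0][2] + B[2][2] = 6 + -3 = 3) = -4 (attained at k = 1)
  C[1][0] = min over k of (A[1][0] + B[0][0] = 8 + -1 = 7, A[1][1] + B[1][0] = -3 + 10 = 7, A[1][2] + B[2][0] = 4 + 8 = 12) = 7 (attained at k = 0)
  C[1][1] = min over k of (A[1][0] + B[0][1] = 8 + -2 = 6, A[1][1] + B[1][1] = -3 + 6 = 3, A[1][2] + B[2][1] = 4 + 2 = 6) = 3 (attained at k = 1)
  C[1][2] = min over k of (A[1][0] + B[0][2] = 8 + -5 = 3, A[1][1] + B[1][2] = -3 + -1 = -4, A[1][2] + B[2][2] = 4 + -3 = 1) = -4 (attained at k = 1)
  C[2][0] = min over k of (A[2][0] + B[0][0] = -1 + -1 = -2, A[2][1] + B[1][0] = 4 + 10 = 14, A[2][2] + B[2][0] = 4 + 8 = 12) = -2 (attained at k = 0)
  C[2][1] = min over k of (A[2][0] + B[0][1] = -1 + -2 = -3, A[2][1] + B[1][1] = 4 + 6 = 10, A[2][2] + B[2][1] = 4 + 2 = 6) = -3 (attained at k = 0)
  C[2][2] = min over k of (A[2][0] + B[0][2] = -1 + -5 = -6, A[2][1] + B[1][2] = 4 + -1 = 3, A[2][2] + B[2][2] = 4 + -3 = 1) = -6 (attained at k = 0)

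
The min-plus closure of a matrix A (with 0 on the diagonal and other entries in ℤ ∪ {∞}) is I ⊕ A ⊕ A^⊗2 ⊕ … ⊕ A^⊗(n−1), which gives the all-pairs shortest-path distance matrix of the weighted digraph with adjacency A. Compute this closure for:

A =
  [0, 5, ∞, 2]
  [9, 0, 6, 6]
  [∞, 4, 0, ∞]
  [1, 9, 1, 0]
Closure =
  [0, 5, 3, 2]
  [7, 0, 6, 6]
  [11, 4, 0, 10]
  [1, 5, 1, 0]

This is the Floyd-Warshall all-pairs shortest-path computation. For each intermediate vertex k = 0, 1, …, 3, update dist[i][j] ← min(dist[i][j], dist[i][k] + dist[k][j]). The final matrix gives, for each (i, j), the minimum total weight of any directed path from i to j (possibly empty when i = j).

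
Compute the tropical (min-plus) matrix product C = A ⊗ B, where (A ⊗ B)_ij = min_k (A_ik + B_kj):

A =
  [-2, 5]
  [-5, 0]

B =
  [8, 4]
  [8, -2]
A ⊗ B =
  [6, 2]
  [3, -2]

Apply the min-plus product entry-by-entry:
  C[0][0] = min over k of (A[0][0] + B[0][0] = -2 + 8 = 6, A[0][1] + B[1][0] = 5 + 8 = 13) = 6 (attained at k = 0)
  C[0][1] = min over k of (A[0][0] + B[0][1] = -2 + 4 = 2, A[0][1] + B[1][1] = 5 + -2 = 3) = 2 (attained at k = 0)
  C[1][0] = min over k of (A[1][0] + B[0][0] = -5 + 8 = 3, A[1][1] + B[1][0] = 0 + 8 = 8) = 3 (attained at k = 0)
  C[1][1] = min over k of (A[1][0] + B[0][1] = -5 + 4 = -1, A[1][1] + B[1][1] = 0 + -2 = -2) = -2 (attained at k = 1)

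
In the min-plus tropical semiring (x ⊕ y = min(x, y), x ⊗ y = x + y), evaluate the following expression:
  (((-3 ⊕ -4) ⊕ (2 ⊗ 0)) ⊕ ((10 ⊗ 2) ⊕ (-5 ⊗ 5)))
(((-3 ⊕ -4) ⊕ (2 ⊗ 0)) ⊕ ((10 ⊗ 2) ⊕ (-5 ⊗ 5))) = -4

Expand innermost to outermost. Recall ⊕ takes the minimum of its arguments and ⊗ takes their sum. Working out the expression (((-3 ⊕ -4) ⊕ (2 ⊗ 0)) ⊕ ((10 ⊗ 2) ⊕ (-5 ⊗ 5))) gives -4.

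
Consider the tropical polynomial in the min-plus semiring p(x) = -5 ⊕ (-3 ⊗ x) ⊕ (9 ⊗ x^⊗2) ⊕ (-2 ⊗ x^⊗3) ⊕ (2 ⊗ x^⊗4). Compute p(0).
p(0) = -5

A tropical monomial a ⊗ x^⊗i evaluates to a + i · x. Evaluating each term at x = 0:
  Term 0 contributes -5 + 0 · 0 = -5
  Term 1 contributes -3 + 1 · 0 = -3
  Term 2 contributes 9 + 2 · 0 = 9
  Term 3 contributes -2 + 3 · 0 = -2
  Term 4 contributes 2 + 4 · 0 = 2
p(0) = ⊕ of these = min[-5, -3, 9, -2, 2] = -5.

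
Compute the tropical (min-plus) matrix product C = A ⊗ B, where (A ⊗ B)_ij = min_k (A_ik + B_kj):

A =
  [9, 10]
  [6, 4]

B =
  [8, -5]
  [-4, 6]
A ⊗ B =
  [6, 4]
  [0, 1]

Apply the min-plus product entry-by-entry:
  C[0][0] = min over k of (A[0][0] + B[0][0] = 9 + 8 = 17, A[0][1] + B[1][0] = 10 + -4 = 6) = 6 (attained at k = 1)
  C[0][1] = min over k of (A[0][0] + B[0][1] = 9 + -5 = 4, A[0][1] + B[1][1] = 10 + 6 = 16) = 4 (attained at k = 0)
  C[1][0] = min over k of (A[1][0] + B[0][0] = 6 + 8 = 14, A[1][1] + B[1][0] = 4 + -4 = 0) = 0 (attained at k = 1)
  C[1][1] = min over k of (A[1][0] + B[0][1] = 6 + -5 = 1, A[1][1] + B[1][1] = 4 + 6 = 10) = 1 (attained at k = 0)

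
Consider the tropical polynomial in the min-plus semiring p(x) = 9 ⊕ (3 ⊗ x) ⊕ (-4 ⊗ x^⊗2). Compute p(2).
p(2) = 0

A tropical monomial a ⊗ x^⊗i evaluates to a + i · x. Evaluating each term at x = 2:
  Term 0 contributes 9 + 0 · 2 = 9
  Term 1 contributes 3 + 1 · 2 = 5
  Term 2 contributes -4 + 2 · 2 = 0
p(2) = ⊕ of these = min[9, 5, 0] = 0.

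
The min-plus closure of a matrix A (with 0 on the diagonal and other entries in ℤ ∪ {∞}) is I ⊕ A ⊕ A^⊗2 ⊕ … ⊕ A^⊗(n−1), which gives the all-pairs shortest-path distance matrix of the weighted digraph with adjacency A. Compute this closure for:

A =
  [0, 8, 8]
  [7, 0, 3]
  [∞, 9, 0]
Closure =
  [0, 8, 8]
  [7, 0, 3]
  [16, 9, 0]

This is the Floyd-Warshall all-pairs shortest-path computation. For each intermediate vertex k = 0, 1, …, 2, update dist[i][j] ← min(dist[i][j], dist[i][k] + dist[k][j]). The final matrix gives, for each (i, j), the minimum total weight of any directed path from i to j (possibly empty when i = j).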